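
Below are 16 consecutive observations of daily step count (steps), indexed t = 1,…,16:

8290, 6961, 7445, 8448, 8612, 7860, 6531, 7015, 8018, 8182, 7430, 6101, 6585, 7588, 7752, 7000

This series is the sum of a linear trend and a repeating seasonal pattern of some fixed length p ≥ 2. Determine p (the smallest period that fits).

First differences y_{t+1} − y_t: -1329, 484, 1003, 164, -752, -1329, 484, 1003, 164, -752, -1329, 484, …
The difference pattern repeats every 5 terms and not for any smaller step, so p = 5.

5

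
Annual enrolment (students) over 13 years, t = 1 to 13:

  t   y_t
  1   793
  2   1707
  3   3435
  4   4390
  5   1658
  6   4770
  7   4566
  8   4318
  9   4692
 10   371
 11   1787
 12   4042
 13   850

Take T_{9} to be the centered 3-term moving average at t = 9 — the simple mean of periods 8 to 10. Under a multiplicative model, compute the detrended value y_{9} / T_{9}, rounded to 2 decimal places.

Trend T_9 = (4318 + 4692 + 371) / 3 = 9381/3 = 3127.0000
Ratio to trend: 4692 / 3127.0000 = 1.50

1.50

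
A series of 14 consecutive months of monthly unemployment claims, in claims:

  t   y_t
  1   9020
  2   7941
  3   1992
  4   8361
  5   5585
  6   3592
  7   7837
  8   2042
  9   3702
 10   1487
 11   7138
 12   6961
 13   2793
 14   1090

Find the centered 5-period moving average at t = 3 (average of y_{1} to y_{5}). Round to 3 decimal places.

6579.800

Sum of periods 1–5: 9020 + 7941 + 1992 + 8361 + 5585 = 32899
Divide by 5: 32899 / 5 = 6579.800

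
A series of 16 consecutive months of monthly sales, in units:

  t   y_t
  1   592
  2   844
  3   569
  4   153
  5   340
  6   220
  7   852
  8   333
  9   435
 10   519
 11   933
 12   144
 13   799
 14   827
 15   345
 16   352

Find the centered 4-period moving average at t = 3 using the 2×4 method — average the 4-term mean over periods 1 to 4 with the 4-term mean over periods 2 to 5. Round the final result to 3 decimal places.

Sum over 1–4: 592 + 844 + 569 + 153 = 2158
Sum over 2–5: 844 + 569 + 153 + 340 = 1906
CMA at t=3 = (2158 + 1906) / (2·4) = 4064 / 8 = 508.000

508.000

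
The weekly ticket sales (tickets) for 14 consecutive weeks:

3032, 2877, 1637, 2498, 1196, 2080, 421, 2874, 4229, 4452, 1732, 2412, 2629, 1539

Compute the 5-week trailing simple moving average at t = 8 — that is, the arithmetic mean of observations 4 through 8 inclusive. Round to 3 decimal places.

1813.800

Sum of periods 4–8: 2498 + 1196 + 2080 + 421 + 2874 = 9069
Divide by 5: 9069 / 5 = 1813.800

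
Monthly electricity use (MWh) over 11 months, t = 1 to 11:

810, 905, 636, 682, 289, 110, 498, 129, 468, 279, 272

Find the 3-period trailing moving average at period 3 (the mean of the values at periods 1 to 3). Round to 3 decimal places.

Sum of periods 1–3: 810 + 905 + 636 = 2351
Divide by 3: 2351 / 3 = 783.667

783.667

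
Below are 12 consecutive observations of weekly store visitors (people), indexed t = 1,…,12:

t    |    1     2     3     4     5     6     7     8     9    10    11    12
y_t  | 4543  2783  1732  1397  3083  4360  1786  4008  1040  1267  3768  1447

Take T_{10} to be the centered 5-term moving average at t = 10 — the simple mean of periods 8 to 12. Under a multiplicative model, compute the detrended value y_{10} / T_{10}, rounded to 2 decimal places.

0.55

Trend T_10 = (4008 + 1040 + 1267 + 3768 + 1447) / 5 = 11530/5 = 2306.0000
Ratio to trend: 1267 / 2306.0000 = 0.55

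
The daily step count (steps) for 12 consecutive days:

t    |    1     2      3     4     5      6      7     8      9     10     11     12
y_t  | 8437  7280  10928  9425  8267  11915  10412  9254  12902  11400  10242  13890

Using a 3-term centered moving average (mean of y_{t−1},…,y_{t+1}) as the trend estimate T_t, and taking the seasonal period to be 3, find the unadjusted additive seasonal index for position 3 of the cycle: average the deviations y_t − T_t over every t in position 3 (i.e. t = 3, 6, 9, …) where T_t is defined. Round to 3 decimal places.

1716.889

Season position 3 occurs at t = 3, 6, 9 (where T_t is defined).
t=3: T_3 = 9211.00000; y_3 − T_3 = 10928 − 9211.00000 = 1717.00000
t=6: T_6 = 10198.00000; y_6 − T_6 = 11915 − 10198.00000 = 1717.00000
t=9: T_9 = 11185.33333; y_9 − T_9 = 12902 − 11185.33333 = 1716.66667
Mean deviation: (1717.00000 + 1717.00000 + 1716.66667) / 3 = 1716.889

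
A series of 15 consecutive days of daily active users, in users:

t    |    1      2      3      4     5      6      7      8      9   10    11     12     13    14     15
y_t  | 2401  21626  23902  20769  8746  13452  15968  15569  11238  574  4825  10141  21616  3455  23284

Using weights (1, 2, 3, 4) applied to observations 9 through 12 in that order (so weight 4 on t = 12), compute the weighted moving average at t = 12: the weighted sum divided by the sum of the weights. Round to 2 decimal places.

Weighted sum: 1·11238 + 2·574 + 3·4825 + 4·10141 = 11238 + 1148 + 14475 + 40564 = 67425
Weight total: 1 + 2 + 3 + 4 = 10
WMA = 67425 / 10 = 6742.50

6742.50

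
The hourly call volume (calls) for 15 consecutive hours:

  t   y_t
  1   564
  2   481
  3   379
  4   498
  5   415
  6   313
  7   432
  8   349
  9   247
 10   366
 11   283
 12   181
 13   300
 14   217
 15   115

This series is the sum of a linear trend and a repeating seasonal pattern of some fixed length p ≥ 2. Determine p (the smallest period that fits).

3

First differences y_{t+1} − y_t: -83, -102, 119, -83, -102, 119, -83, -102, …
The difference pattern repeats every 3 terms and not for any smaller step, so p = 3.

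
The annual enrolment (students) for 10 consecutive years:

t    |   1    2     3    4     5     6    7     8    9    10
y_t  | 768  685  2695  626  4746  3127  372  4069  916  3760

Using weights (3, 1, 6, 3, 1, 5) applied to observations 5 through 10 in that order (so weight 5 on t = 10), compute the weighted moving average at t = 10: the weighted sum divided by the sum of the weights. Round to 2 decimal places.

Weighted sum: 3·4746 + 1·3127 + 6·372 + 3·4069 + 1·916 + 5·3760 = 14238 + 3127 + 2232 + 12207 + 916 + 18800 = 51520
Weight total: 3 + 1 + 6 + 3 + 1 + 5 = 19
WMA = 51520 / 19 = 2711.58

2711.58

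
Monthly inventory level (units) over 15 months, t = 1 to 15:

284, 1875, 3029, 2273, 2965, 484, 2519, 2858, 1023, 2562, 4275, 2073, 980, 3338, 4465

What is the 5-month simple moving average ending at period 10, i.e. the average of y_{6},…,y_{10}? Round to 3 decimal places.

1889.200

Sum of periods 6–10: 484 + 2519 + 2858 + 1023 + 2562 = 9446
Divide by 5: 9446 / 5 = 1889.200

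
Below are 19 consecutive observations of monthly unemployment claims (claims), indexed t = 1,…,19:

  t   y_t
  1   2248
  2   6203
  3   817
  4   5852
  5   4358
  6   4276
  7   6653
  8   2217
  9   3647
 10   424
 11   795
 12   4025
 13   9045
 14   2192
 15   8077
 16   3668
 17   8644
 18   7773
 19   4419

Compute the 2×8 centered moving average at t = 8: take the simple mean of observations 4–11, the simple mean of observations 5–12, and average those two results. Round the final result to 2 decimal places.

Sum over 4–11: 5852 + 4358 + 4276 + 6653 + 2217 + 3647 + 424 + 795 = 28222
Sum over 5–12: 4358 + 4276 + 6653 + 2217 + 3647 + 424 + 795 + 4025 = 26395
CMA at t=8 = (28222 + 26395) / (2·8) = 54617 / 16 = 3413.56

3413.56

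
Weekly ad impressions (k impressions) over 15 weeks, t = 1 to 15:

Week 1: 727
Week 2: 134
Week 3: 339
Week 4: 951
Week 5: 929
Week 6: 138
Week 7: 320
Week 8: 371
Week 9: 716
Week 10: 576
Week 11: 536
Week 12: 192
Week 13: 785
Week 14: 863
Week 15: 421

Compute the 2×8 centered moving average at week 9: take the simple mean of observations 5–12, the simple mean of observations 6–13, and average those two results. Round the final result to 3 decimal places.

Sum over 5–12: 929 + 138 + 320 + 371 + 716 + 576 + 536 + 192 = 3778
Sum over 6–13: 138 + 320 + 371 + 716 + 576 + 536 + 192 + 785 = 3634
CMA at t=9 = (3778 + 3634) / (2·8) = 7412 / 16 = 463.250

463.250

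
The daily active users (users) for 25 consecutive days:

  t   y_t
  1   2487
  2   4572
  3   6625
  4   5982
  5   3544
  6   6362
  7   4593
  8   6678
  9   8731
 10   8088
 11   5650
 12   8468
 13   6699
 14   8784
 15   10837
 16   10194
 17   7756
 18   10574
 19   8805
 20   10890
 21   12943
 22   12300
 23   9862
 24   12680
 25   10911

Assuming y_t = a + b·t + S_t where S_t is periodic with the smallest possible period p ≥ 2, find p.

First differences y_{t+1} − y_t: 2085, 2053, -643, -2438, 2818, -1769, 2085, 2053, -643, -2438, 2818, -1769, 2085, 2053, …
The difference pattern repeats every 6 terms and not for any smaller step, so p = 6.

6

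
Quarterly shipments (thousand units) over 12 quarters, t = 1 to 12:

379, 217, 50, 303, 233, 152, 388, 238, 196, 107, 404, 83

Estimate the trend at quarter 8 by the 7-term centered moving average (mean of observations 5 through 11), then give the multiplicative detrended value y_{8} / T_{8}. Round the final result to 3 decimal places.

Trend T_8 = (233 + 152 + 388 + 238 + 196 + 107 + 404) / 7 = 1718/7 = 245.42857
Ratio to trend: 238 / 245.42857 = 0.970

0.970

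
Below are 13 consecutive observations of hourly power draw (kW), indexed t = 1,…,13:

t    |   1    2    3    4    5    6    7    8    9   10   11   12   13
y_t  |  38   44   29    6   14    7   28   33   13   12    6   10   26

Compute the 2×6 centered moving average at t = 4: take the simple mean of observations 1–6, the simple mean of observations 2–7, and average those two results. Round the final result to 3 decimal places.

Sum over 1–6: 38 + 44 + 29 + 6 + 14 + 7 = 138
Sum over 2–7: 44 + 29 + 6 + 14 + 7 + 28 = 128
CMA at t=4 = (138 + 128) / (2·6) = 266 / 12 = 22.167

22.167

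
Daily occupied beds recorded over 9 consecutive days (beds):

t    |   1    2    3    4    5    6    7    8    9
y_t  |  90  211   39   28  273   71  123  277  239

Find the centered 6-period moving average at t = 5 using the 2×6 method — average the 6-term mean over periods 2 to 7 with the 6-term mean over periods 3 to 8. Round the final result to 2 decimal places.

Sum over 2–7: 211 + 39 + 28 + 273 + 71 + 123 = 745
Sum over 3–8: 39 + 28 + 273 + 71 + 123 + 277 = 811
CMA at t=5 = (745 + 811) / (2·6) = 1556 / 12 = 129.67

129.67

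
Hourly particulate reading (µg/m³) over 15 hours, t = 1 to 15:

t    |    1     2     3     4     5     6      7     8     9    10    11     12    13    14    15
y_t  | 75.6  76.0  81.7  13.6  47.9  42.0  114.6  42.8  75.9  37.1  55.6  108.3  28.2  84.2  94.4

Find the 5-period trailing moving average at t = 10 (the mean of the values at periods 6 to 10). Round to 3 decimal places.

62.480

Sum of periods 6–10: 42.0 + 114.6 + 42.8 + 75.9 + 37.1 = 312.4
Divide by 5: 312.4 / 5 = 62.480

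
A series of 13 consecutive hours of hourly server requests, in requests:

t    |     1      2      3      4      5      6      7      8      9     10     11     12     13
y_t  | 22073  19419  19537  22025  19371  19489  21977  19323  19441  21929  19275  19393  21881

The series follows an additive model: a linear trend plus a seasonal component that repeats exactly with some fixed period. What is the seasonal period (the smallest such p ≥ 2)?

First differences y_{t+1} − y_t: -2654, 118, 2488, -2654, 118, 2488, -2654, 118, …
The difference pattern repeats every 3 terms and not for any smaller step, so p = 3.

3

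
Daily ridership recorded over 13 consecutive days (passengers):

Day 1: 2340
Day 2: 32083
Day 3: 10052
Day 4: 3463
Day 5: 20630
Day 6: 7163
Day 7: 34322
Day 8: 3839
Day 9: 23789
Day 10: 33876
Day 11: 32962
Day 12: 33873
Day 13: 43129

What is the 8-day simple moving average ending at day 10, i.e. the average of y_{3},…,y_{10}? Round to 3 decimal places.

17141.750

Sum of periods 3–10: 10052 + 3463 + 20630 + 7163 + 34322 + 3839 + 23789 + 33876 = 137134
Divide by 8: 137134 / 8 = 17141.750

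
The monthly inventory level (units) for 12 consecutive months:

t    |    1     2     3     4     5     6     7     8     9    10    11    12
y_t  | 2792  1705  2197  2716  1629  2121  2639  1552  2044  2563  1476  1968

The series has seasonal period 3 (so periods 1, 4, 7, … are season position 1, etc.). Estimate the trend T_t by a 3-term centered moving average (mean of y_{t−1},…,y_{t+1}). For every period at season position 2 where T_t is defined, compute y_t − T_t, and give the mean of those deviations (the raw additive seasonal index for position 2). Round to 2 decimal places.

-526.33

Season position 2 occurs at t = 2, 5, 8, 11 (where T_t is defined).
t=2: T_2 = 2231.3333; y_2 − T_2 = 1705 − 2231.3333 = -526.3333
t=5: T_5 = 2155.3333; y_5 − T_5 = 1629 − 2155.3333 = -526.3333
t=8: T_8 = 2078.3333; y_8 − T_8 = 1552 − 2078.3333 = -526.3333
t=11: T_11 = 2002.3333; y_11 − T_11 = 1476 − 2002.3333 = -526.3333
Mean deviation: (-526.3333 + -526.3333 + -526.3333 + -526.3333) / 4 = -526.33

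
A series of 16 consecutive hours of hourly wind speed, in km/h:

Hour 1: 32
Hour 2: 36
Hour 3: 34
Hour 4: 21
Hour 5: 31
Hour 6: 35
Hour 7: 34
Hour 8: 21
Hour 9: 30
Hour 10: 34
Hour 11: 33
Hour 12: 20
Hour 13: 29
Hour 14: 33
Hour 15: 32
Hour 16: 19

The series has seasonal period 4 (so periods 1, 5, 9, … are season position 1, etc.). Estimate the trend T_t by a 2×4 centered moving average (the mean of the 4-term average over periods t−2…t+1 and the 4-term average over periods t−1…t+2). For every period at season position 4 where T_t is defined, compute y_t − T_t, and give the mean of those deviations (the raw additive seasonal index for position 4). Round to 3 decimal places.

-9.042

Season position 4 occurs at t = 4, 8, 12 (where T_t is defined).
t=4: T_4 = 30.37500; y_4 − T_4 = 21 − 30.37500 = -9.37500
t=8: T_8 = 29.87500; y_8 − T_8 = 21 − 29.87500 = -8.87500
t=12: T_12 = 28.87500; y_12 − T_12 = 20 − 28.87500 = -8.87500
Mean deviation: (-9.37500 + -8.87500 + -8.87500) / 3 = -9.042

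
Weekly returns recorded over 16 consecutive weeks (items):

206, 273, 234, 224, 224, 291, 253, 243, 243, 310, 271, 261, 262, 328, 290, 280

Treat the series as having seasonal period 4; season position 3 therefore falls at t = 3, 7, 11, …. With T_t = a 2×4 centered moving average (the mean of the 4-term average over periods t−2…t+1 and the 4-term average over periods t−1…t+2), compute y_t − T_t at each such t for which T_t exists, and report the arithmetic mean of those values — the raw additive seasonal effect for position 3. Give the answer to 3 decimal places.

Season position 3 occurs at t = 3, 7, 11 (where T_t is defined).
t=3: T_3 = 236.50000; y_3 − T_3 = 234 − 236.50000 = -2.50000
t=7: T_7 = 255.12500; y_7 − T_7 = 253 − 255.12500 = -2.12500
t=11: T_11 = 273.62500; y_11 − T_11 = 271 − 273.62500 = -2.62500
Mean deviation: (-2.50000 + -2.12500 + -2.62500) / 3 = -2.417

-2.417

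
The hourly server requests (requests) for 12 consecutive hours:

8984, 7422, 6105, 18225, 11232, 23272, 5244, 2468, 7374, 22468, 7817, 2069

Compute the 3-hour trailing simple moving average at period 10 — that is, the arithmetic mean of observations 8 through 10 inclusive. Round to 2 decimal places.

10770.00

Sum of periods 8–10: 2468 + 7374 + 22468 = 32310
Divide by 3: 32310 / 3 = 10770.00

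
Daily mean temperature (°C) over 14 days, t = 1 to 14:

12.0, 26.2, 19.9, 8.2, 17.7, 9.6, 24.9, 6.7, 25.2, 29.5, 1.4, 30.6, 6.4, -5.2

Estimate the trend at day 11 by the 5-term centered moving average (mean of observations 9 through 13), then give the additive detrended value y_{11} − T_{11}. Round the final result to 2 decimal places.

-17.22

Trend T_11 = (25.2 + 29.5 + 1.4 + 30.6 + 6.4) / 5 = 93.1/5 = 18.6200
Detrended value: 1.4 − 18.6200 = -17.22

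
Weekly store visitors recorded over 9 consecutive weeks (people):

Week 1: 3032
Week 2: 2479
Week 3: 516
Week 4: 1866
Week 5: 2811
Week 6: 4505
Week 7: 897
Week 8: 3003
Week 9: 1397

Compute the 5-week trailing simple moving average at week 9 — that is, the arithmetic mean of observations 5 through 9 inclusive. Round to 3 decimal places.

2522.600

Sum of periods 5–9: 2811 + 4505 + 897 + 3003 + 1397 = 12613
Divide by 5: 12613 / 5 = 2522.600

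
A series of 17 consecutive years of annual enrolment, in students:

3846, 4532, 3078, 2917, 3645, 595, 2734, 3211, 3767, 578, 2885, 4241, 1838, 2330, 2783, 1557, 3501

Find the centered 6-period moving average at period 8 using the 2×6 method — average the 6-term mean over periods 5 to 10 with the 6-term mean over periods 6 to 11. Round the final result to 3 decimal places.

Sum over 5–10: 3645 + 595 + 2734 + 3211 + 3767 + 578 = 14530
Sum over 6–11: 595 + 2734 + 3211 + 3767 + 578 + 2885 = 13770
CMA at t=8 = (14530 + 13770) / (2·6) = 28300 / 12 = 2358.333

2358.333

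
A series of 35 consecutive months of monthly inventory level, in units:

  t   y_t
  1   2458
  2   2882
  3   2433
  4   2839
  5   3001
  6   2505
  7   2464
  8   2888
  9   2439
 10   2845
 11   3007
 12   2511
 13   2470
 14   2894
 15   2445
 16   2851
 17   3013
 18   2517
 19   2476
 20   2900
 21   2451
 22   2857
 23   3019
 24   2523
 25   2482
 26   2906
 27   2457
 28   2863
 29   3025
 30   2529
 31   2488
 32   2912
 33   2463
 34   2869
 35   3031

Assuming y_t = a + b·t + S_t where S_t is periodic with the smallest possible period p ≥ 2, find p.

First differences y_{t+1} − y_t: 424, -449, 406, 162, -496, -41, 424, -449, 406, 162, -496, -41, 424, -449, …
The difference pattern repeats every 6 terms and not for any smaller step, so p = 6.

6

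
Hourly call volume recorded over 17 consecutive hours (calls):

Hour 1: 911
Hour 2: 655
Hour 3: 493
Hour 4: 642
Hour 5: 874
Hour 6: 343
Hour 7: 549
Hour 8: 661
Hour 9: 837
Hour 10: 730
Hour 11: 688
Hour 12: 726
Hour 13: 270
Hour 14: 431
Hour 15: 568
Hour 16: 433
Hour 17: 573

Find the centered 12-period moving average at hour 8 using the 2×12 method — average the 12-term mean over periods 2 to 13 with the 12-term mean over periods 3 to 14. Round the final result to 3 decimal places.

Sum over 2–13: 655 + 493 + 642 + 874 + 343 + 549 + 661 + 837 + 730 + 688 + 726 + 270 = 7468
Sum over 3–14: 493 + 642 + 874 + 343 + 549 + 661 + 837 + 730 + 688 + 726 + 270 + 431 = 7244
CMA at t=8 = (7468 + 7244) / (2·12) = 14712 / 24 = 613.000

613.000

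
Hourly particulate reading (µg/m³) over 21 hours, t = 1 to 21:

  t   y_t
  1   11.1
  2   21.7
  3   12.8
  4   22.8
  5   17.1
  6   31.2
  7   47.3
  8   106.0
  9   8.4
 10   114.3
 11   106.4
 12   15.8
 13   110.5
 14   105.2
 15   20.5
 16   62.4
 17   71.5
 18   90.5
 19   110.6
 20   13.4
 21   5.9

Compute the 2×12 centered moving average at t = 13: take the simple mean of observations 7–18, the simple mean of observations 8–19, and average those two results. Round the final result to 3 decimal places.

74.204

Sum over 7–18: 47.3 + 106.0 + 8.4 + 114.3 + 106.4 + 15.8 + 110.5 + 105.2 + 20.5 + 62.4 + 71.5 + 90.5 = 858.8
Sum over 8–19: 106.0 + 8.4 + 114.3 + 106.4 + 15.8 + 110.5 + 105.2 + 20.5 + 62.4 + 71.5 + 90.5 + 110.6 = 922.1
CMA at t=13 = (858.8 + 922.1) / (2·12) = 1780.9 / 24 = 74.204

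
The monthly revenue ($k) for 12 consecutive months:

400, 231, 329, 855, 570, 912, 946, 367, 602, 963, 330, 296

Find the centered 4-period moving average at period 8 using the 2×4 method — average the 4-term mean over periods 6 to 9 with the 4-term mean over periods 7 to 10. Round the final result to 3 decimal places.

713.125

Sum over 6–9: 912 + 946 + 367 + 602 = 2827
Sum over 7–10: 946 + 367 + 602 + 963 = 2878
CMA at t=8 = (2827 + 2878) / (2·4) = 5705 / 8 = 713.125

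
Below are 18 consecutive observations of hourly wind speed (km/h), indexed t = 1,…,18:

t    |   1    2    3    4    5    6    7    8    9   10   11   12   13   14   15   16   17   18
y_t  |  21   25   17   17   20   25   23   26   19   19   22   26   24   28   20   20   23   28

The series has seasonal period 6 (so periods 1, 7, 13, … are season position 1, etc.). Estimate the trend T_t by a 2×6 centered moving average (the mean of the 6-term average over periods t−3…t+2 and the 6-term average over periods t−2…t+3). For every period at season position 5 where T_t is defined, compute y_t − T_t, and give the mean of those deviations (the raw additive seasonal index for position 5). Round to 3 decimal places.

Season position 5 occurs at t = 5, 11 (where T_t is defined).
t=5: T_5 = 21.25000; y_5 − T_5 = 20 − 21.25000 = -1.25000
t=11: T_11 = 22.83333; y_11 − T_11 = 22 − 22.83333 = -0.83333
Mean deviation: (-1.25000 + -0.83333) / 2 = -1.042

-1.042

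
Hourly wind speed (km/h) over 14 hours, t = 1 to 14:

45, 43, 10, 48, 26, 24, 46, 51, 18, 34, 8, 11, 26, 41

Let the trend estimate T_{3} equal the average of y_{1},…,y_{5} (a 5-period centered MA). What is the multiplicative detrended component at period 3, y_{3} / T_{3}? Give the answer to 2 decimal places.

Trend T_3 = (45 + 43 + 10 + 48 + 26) / 5 = 172/5 = 34.4000
Ratio to trend: 10 / 34.4000 = 0.29

0.29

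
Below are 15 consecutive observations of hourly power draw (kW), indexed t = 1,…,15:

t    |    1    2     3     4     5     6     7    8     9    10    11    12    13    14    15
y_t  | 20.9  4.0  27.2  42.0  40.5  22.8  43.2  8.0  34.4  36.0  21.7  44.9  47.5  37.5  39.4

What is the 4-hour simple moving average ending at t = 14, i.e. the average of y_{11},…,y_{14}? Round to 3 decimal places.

37.900

Sum of periods 11–14: 21.7 + 44.9 + 47.5 + 37.5 = 151.6
Divide by 4: 151.6 / 4 = 37.900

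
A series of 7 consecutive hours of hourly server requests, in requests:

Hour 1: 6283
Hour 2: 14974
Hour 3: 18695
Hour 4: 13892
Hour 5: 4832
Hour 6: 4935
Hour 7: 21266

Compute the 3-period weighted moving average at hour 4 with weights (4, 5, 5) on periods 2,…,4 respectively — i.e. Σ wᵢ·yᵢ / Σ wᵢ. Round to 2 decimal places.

Weighted sum: 4·14974 + 5·18695 + 5·13892 = 59896 + 93475 + 69460 = 222831
Weight total: 4 + 5 + 5 = 14
WMA = 222831 / 14 = 15916.50

15916.50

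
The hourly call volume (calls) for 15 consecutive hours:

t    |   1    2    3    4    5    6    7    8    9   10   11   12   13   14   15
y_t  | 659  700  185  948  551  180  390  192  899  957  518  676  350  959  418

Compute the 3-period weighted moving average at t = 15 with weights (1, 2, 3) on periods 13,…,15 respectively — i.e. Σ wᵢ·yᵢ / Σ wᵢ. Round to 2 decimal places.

Weighted sum: 1·350 + 2·959 + 3·418 = 350 + 1918 + 1254 = 3522
Weight total: 1 + 2 + 3 = 6
WMA = 3522 / 6 = 587.00

587.00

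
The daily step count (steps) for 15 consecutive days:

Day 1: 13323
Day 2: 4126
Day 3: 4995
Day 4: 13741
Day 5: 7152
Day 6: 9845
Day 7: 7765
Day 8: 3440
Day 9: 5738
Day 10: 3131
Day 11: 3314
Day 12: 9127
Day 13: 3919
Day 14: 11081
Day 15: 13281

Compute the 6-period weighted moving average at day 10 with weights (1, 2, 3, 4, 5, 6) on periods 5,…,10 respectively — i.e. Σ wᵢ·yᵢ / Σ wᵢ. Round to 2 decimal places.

5303.48

Weighted sum: 1·7152 + 2·9845 + 3·7765 + 4·3440 + 5·5738 + 6·3131 = 7152 + 19690 + 23295 + 13760 + 28690 + 18786 = 111373
Weight total: 1 + 2 + 3 + 4 + 5 + 6 = 21
WMA = 111373 / 21 = 5303.48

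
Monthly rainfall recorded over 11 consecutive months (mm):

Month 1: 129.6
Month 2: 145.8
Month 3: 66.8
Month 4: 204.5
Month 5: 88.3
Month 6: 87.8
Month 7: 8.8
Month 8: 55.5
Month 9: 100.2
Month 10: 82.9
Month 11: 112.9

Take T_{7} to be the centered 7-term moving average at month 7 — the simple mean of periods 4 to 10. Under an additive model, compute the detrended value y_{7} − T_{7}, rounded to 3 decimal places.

-80.914

Trend T_7 = (204.5 + 88.3 + 87.8 + 8.8 + 55.5 + 100.2 + 82.9) / 7 = 628.0/7 = 89.71429
Detrended value: 8.8 − 89.71429 = -80.914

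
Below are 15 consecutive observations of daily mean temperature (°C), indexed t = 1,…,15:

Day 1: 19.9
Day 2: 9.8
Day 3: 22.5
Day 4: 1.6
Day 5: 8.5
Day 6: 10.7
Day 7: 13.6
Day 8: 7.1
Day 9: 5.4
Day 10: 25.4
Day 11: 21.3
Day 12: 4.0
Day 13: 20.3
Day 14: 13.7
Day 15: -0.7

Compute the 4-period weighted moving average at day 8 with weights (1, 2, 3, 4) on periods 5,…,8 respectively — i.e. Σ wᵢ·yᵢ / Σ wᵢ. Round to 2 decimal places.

9.91

Weighted sum: 1·8.5 + 2·10.7 + 3·13.6 + 4·7.1 = 8.5 + 21.4 + 40.8 + 28.4 = 99.1
Weight total: 1 + 2 + 3 + 4 = 10
WMA = 99.1 / 10 = 9.91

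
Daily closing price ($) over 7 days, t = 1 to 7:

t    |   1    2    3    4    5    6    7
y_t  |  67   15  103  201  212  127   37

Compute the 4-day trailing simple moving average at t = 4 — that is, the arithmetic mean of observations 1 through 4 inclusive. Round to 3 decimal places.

Sum of periods 1–4: 67 + 15 + 103 + 201 = 386
Divide by 4: 386 / 4 = 96.500

96.500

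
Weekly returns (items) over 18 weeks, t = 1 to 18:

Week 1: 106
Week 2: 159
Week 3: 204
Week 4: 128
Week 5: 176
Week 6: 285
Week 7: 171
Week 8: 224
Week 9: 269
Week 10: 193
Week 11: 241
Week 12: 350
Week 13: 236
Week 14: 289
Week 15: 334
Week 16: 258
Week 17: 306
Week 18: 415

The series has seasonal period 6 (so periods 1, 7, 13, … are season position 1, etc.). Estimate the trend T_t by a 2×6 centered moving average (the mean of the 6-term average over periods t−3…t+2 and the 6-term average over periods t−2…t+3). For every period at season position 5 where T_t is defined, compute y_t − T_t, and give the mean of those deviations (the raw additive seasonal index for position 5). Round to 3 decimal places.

Season position 5 occurs at t = 5, 11 (where T_t is defined).
t=5: T_5 = 192.58333; y_5 − T_5 = 176 − 192.58333 = -16.58333
t=11: T_11 = 257.58333; y_11 − T_11 = 241 − 257.58333 = -16.58333
Mean deviation: (-16.58333 + -16.58333) / 2 = -16.583

-16.583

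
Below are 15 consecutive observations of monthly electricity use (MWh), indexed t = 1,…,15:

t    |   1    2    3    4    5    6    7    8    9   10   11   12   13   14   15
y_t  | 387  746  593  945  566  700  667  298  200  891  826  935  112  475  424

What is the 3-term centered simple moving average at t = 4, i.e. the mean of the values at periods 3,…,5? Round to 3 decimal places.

701.333

Sum of periods 3–5: 593 + 945 + 566 = 2104
Divide by 3: 2104 / 3 = 701.333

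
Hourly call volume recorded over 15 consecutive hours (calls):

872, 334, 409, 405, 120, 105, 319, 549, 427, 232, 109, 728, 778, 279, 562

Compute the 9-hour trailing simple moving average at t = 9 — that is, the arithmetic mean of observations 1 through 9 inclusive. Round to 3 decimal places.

393.333

Sum of periods 1–9: 872 + 334 + 409 + 405 + 120 + 105 + 319 + 549 + 427 = 3540
Divide by 9: 3540 / 9 = 393.333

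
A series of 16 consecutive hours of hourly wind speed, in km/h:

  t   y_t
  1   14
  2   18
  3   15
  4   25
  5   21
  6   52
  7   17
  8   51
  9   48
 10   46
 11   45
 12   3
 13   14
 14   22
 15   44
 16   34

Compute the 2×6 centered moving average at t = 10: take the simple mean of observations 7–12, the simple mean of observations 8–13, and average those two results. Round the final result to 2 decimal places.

34.75

Sum over 7–12: 17 + 51 + 48 + 46 + 45 + 3 = 210
Sum over 8–13: 51 + 48 + 46 + 45 + 3 + 14 = 207
CMA at t=10 = (210 + 207) / (2·6) = 417 / 12 = 34.75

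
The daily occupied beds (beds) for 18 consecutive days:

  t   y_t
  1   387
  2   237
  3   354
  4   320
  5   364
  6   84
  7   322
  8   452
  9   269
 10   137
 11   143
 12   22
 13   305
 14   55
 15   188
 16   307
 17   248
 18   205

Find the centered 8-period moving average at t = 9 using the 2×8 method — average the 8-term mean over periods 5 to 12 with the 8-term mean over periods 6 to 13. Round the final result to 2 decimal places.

Sum over 5–12: 364 + 84 + 322 + 452 + 269 + 137 + 143 + 22 = 1793
Sum over 6–13: 84 + 322 + 452 + 269 + 137 + 143 + 22 + 305 = 1734
CMA at t=9 = (1793 + 1734) / (2·8) = 3527 / 16 = 220.44

220.44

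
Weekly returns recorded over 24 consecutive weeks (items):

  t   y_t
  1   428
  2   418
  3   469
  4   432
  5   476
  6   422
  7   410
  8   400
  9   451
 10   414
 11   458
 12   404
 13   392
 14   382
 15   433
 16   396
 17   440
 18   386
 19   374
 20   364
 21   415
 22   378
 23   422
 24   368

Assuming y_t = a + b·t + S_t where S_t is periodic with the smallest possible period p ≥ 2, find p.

First differences y_{t+1} − y_t: -10, 51, -37, 44, -54, -12, -10, 51, -37, 44, -54, -12, -10, 51, …
The difference pattern repeats every 6 terms and not for any smaller step, so p = 6.

6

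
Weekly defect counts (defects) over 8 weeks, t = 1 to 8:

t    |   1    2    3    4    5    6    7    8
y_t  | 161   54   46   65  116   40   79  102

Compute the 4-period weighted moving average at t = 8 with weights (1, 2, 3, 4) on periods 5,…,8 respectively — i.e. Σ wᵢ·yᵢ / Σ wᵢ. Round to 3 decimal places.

84.100

Weighted sum: 1·116 + 2·40 + 3·79 + 4·102 = 116 + 80 + 237 + 408 = 841
Weight total: 1 + 2 + 3 + 4 = 10
WMA = 841 / 10 = 84.100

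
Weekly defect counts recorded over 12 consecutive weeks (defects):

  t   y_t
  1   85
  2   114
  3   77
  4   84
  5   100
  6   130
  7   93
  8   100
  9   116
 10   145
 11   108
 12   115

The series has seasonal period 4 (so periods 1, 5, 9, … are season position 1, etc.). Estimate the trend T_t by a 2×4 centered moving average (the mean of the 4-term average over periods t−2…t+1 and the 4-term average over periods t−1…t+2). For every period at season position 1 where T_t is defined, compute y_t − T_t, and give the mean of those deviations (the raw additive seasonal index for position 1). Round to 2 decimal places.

0.44

Season position 1 occurs at t = 5, 9 (where T_t is defined).
t=5: T_5 = 99.7500; y_5 − T_5 = 100 − 99.7500 = 0.2500
t=9: T_9 = 115.3750; y_9 − T_9 = 116 − 115.3750 = 0.6250
Mean deviation: (0.2500 + 0.6250) / 2 = 0.44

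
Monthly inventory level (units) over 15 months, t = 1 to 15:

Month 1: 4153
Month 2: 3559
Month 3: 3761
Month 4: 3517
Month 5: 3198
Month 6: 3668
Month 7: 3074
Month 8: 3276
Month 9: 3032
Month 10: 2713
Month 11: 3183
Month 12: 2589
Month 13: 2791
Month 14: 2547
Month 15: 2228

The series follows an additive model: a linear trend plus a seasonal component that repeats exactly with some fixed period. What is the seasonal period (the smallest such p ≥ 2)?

First differences y_{t+1} − y_t: -594, 202, -244, -319, 470, -594, 202, -244, -319, 470, -594, 202, …
The difference pattern repeats every 5 terms and not for any smaller step, so p = 5.

5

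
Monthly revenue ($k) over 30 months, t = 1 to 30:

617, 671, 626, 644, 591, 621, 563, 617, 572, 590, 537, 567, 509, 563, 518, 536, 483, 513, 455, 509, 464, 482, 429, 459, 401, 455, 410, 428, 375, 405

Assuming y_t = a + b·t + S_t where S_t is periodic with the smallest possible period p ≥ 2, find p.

6

First differences y_{t+1} − y_t: 54, -45, 18, -53, 30, -58, 54, -45, 18, -53, 30, -58, 54, -45, …
The difference pattern repeats every 6 terms and not for any smaller step, so p = 6.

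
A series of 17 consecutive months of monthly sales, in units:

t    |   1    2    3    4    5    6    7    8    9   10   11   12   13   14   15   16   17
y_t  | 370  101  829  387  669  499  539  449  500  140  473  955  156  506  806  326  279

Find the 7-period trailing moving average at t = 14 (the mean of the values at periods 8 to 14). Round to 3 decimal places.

454.143

Sum of periods 8–14: 449 + 500 + 140 + 473 + 955 + 156 + 506 = 3179
Divide by 7: 3179 / 7 = 454.143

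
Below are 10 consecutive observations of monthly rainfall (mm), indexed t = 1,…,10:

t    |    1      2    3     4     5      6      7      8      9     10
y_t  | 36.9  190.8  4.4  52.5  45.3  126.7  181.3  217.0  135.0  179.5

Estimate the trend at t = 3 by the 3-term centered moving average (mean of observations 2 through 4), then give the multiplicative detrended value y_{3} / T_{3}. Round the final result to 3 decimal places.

Trend T_3 = (190.8 + 4.4 + 52.5) / 3 = 247.7/3 = 82.56667
Ratio to trend: 4.4 / 82.56667 = 0.053

0.053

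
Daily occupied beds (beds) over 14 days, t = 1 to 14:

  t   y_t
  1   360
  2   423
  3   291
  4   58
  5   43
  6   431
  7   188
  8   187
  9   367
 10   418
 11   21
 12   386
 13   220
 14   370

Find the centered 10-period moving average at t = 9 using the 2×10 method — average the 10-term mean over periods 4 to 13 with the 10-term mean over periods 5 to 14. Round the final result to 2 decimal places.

247.50

Sum over 4–13: 58 + 43 + 431 + 188 + 187 + 367 + 418 + 21 + 386 + 220 = 2319
Sum over 5–14: 43 + 431 + 188 + 187 + 367 + 418 + 21 + 386 + 220 + 370 = 2631
CMA at t=9 = (2319 + 2631) / (2·10) = 4950 / 20 = 247.50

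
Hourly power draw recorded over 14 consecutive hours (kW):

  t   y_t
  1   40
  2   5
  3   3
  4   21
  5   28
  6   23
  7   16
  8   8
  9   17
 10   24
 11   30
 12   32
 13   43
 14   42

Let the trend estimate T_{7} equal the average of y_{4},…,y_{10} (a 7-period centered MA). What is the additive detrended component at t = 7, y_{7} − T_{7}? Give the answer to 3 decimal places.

-3.571

Trend T_7 = (21 + 28 + 23 + 16 + 8 + 17 + 24) / 7 = 137/7 = 19.57143
Detrended value: 16 − 19.57143 = -3.571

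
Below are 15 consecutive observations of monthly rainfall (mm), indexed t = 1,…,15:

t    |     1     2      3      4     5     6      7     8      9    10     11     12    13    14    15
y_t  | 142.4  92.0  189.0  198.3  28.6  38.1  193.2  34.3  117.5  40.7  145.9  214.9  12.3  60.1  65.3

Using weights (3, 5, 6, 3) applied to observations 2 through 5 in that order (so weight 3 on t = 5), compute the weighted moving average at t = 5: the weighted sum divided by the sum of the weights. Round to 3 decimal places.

Weighted sum: 3·92.0 + 5·189.0 + 6·198.3 + 3·28.6 = 276.0 + 945.0 + 1189.8 + 85.8 = 2496.6
Weight total: 3 + 5 + 6 + 3 = 17
WMA = 2496.6 / 17 = 146.859

146.859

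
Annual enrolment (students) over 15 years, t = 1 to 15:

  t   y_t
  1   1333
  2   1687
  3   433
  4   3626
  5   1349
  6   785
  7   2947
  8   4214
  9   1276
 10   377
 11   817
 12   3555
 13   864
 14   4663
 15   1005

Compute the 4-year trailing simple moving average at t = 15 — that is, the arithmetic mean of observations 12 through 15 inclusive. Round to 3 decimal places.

2521.750

Sum of periods 12–15: 3555 + 864 + 4663 + 1005 = 10087
Divide by 4: 10087 / 4 = 2521.750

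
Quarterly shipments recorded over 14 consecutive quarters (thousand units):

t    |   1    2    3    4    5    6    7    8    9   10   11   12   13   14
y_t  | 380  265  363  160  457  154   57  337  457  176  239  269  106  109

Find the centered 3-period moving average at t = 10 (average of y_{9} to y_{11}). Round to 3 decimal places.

Sum of periods 9–11: 457 + 176 + 239 = 872
Divide by 3: 872 / 3 = 290.667

290.667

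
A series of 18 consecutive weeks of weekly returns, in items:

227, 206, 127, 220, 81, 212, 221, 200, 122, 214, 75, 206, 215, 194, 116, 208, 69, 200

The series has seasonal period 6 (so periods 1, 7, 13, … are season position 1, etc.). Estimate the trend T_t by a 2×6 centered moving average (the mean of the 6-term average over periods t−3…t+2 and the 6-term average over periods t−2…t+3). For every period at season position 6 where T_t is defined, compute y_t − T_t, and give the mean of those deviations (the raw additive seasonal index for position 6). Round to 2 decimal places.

Season position 6 occurs at t = 6, 12 (where T_t is defined).
t=6: T_6 = 176.4167; y_6 − T_6 = 212 − 176.4167 = 35.5833
t=12: T_12 = 170.5000; y_12 − T_12 = 206 − 170.5000 = 35.5000
Mean deviation: (35.5833 + 35.5000) / 2 = 35.54

35.54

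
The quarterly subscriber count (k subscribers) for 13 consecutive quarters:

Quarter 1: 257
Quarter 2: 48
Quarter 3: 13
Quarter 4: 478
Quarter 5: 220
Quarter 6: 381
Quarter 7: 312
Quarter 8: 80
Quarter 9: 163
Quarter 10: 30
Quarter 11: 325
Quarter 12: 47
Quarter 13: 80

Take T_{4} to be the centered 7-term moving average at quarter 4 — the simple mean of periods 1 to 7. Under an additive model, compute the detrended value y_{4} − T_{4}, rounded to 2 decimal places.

233.86

Trend T_4 = (257 + 48 + 13 + 478 + 220 + 381 + 312) / 7 = 1709/7 = 244.1429
Detrended value: 478 − 244.1429 = 233.86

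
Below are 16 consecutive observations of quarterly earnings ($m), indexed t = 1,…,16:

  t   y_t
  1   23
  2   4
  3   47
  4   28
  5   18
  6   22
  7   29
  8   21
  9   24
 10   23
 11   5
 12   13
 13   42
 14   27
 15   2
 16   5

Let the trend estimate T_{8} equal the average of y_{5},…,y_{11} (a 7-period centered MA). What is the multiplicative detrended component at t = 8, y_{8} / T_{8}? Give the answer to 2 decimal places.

1.04

Trend T_8 = (18 + 22 + 29 + 21 + 24 + 23 + 5) / 7 = 142/7 = 20.2857
Ratio to trend: 21 / 20.2857 = 1.04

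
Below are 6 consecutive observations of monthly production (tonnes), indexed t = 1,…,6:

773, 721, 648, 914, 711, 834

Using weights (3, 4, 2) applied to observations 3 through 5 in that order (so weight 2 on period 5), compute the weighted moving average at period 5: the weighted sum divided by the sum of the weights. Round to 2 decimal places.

780.22

Weighted sum: 3·648 + 4·914 + 2·711 = 1944 + 3656 + 1422 = 7022
Weight total: 3 + 4 + 2 = 9
WMA = 7022 / 9 = 780.22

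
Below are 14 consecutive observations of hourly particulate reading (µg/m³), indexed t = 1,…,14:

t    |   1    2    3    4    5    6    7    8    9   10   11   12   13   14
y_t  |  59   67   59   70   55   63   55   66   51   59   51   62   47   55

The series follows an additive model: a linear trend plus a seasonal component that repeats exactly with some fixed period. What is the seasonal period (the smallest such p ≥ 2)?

First differences y_{t+1} − y_t: 8, -8, 11, -15, 8, -8, 11, -15, 8, -8, …
The difference pattern repeats every 4 terms and not for any smaller step, so p = 4.

4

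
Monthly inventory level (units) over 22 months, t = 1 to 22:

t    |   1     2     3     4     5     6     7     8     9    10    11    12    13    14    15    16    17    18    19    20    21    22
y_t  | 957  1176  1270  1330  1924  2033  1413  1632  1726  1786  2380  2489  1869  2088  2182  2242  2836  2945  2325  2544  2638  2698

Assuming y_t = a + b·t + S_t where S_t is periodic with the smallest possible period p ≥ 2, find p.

First differences y_{t+1} − y_t: 219, 94, 60, 594, 109, -620, 219, 94, 60, 594, 109, -620, 219, 94, …
The difference pattern repeats every 6 terms and not for any smaller step, so p = 6.

6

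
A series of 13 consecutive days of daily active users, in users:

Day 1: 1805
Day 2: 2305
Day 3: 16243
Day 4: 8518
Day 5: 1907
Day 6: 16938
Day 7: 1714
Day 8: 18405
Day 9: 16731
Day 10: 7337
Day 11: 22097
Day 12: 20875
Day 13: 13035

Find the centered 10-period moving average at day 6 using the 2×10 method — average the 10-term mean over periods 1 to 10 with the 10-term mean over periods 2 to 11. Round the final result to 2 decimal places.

Sum over 1–10: 1805 + 2305 + 16243 + 8518 + 1907 + 16938 + 1714 + 18405 + 16731 + 7337 = 91903
Sum over 2–11: 2305 + 16243 + 8518 + 1907 + 16938 + 1714 + 18405 + 16731 + 7337 + 22097 = 112195
CMA at t=6 = (91903 + 112195) / (2·10) = 204098 / 20 = 10204.90

10204.90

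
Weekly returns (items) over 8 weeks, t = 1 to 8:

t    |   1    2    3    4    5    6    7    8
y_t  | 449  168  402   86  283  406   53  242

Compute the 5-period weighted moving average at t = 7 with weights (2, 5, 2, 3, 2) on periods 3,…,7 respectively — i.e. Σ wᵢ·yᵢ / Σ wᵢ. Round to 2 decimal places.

223.14

Weighted sum: 2·402 + 5·86 + 2·283 + 3·406 + 2·53 = 804 + 430 + 566 + 1218 + 106 = 3124
Weight total: 2 + 5 + 2 + 3 + 2 = 14
WMA = 3124 / 14 = 223.14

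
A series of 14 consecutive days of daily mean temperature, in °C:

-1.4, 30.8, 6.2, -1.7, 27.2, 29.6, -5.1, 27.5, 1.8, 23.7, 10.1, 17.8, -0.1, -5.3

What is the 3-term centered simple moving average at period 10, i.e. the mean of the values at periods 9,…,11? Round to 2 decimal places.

11.87

Sum of periods 9–11: 1.8 + 23.7 + 10.1 = 35.6
Divide by 3: 35.6 / 3 = 11.87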